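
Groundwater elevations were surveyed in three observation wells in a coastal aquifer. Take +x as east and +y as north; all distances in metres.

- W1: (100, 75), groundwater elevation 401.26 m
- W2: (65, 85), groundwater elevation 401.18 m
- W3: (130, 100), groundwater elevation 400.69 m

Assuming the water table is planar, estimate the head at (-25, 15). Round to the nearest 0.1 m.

Taking W1 as reference: W2−W1 = (-35, 10, -0.08); W3−W1 = (30, 25, -0.57).
Determinant of the coordinate differences = (-35)·25 − 30·10 = -1175.
∂h/∂x = [(-0.08)·25 − (-0.57)·10] / -1175 = -0.003149
∂h/∂y = [(-35)·(-0.57) − 30·(-0.08)] / -1175 = -0.01902
h(-25, 15) = 401.26 + (-0.003149)·(-125) + (-0.01902)·(-60) = 401.26 +0.394 +1.141 = 402.795 m.

402.8 m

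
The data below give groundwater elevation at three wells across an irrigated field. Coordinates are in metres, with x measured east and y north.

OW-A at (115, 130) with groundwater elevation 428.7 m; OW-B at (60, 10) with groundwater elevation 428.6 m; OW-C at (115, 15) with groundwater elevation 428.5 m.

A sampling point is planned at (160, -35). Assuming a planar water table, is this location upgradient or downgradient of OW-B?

downgradient

Three-point gradient (reference OW-A): Δ to OW-B = (-55, -120, -0.1), Δ to OW-C = (0, -115, -0.2).
∂h/∂x = -0.001976, ∂h/∂y = +0.001739 (det = 6325).
Head at (160, -35) = 428.7 + (-0.001976)·(45) + (+0.001739)·(-165) = 428.32 m.
That is lower than the 428.6 m at OW-B, so the point is downgradient.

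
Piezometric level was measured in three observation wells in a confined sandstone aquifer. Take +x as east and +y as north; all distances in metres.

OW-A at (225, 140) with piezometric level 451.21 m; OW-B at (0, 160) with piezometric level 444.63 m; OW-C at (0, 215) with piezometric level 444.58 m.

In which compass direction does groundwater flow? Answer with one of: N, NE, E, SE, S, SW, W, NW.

With h = a·x + b·y + c and OW-A as origin, the differences give:
  (-225)·a + 20·b = -6.58
  (-225)·a + 75·b = -6.63
Eliminate b (×75 and ×20, subtract): -12375·a = -360.900 → a = ∂h/∂x = +0.02916
Back-substitute: b = ∂h/∂y = -0.0009091.
Flow = −∇h = (-0.02916 east, +0.0009091 north), which points west.

W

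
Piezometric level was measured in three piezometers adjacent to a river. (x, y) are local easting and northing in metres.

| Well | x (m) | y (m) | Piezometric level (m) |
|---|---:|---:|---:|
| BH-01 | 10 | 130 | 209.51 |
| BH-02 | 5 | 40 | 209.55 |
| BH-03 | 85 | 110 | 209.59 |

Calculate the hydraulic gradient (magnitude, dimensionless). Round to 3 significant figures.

Differences from BH-01: to BH-02 (Δx, Δy, Δh) = (-5, -90, +0.04); to BH-03 = (75, -20, +0.08).
Solve a·Δx + b·Δy = Δh: det = (-5)·(-20) − 75·(-90) = 6850.
∂h/∂x = [(+0.04)·(-20) − (+0.08)·(-90)] / 6850 = +0.0009343
∂h/∂y = [(-5)·(+0.08) − 75·(+0.04)] / 6850 = -0.0004964
|∇h| = √(0.0009343² + -0.0004964²) = 0.001058

0.00106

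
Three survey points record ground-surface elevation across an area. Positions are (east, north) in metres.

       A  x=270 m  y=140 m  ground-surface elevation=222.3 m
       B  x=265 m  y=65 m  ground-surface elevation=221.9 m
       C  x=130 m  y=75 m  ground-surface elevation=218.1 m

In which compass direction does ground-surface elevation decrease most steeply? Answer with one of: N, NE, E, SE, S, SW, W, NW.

W

Taking A as reference: B−A = (-5, -75, -0.4); C−A = (-140, -65, -4.2).
Solve a·Δx + b·Δy = Δz: det = (-5)·(-65) − (-140)·(-75) = -10175.
∂z/∂x = [(-0.4)·(-65) − (-4.2)·(-75)] / -10175 = +0.02840
∂z/∂y = [(-5)·(-4.2) − (-140)·(-0.4)] / -10175 = +0.003440
Steepest decrease is along −∇f = (-0.02840 E, -0.003440 N) → west.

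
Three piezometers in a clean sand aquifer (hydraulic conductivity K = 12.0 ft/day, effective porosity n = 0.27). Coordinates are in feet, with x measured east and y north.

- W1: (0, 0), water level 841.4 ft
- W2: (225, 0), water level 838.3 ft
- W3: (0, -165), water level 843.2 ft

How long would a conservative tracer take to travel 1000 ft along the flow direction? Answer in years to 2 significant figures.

3.5 years

∂h/∂x = (838.3 − 841.4) / (225 − 0) = -0.01378
∂h/∂y = (843.2 − 841.4) / (-165 − 0) = -0.01091
|∇h| = √(-0.01378² + -0.01091²) = 0.01758
Seepage velocity v = K·i/n = 12.0 × 0.01758 / 0.27 = 0.7813 ft/day.
t = 1000 / 0.7813 = 1280 days = 3.5 years.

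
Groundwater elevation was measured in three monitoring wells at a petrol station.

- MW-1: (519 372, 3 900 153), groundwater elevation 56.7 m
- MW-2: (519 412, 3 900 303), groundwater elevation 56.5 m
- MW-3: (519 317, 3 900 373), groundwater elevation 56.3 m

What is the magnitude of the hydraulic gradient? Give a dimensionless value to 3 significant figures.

0.00184

Taking MW-1 as reference: MW-2−MW-1 = (40, 150, -0.2); MW-3−MW-1 = (-55, 220, -0.4).
Determinant of the coordinate differences = 40·220 − (-55)·150 = 17050.
∂h/∂x = [(-0.2)·220 − (-0.4)·150] / 17050 = +0.0009384
∂h/∂y = [40·(-0.4) − (-55)·(-0.2)] / 17050 = -0.001584
|∇h| = √(0.0009384² + -0.001584²) = 0.001841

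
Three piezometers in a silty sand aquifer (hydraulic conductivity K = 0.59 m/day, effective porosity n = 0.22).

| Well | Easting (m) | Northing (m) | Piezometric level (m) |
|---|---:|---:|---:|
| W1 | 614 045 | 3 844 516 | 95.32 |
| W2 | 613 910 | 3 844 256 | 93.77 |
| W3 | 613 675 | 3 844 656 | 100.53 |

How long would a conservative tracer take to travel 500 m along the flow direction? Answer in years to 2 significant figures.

34 years

Taking W1 as reference: W2−W1 = (-135, -260, -1.55); W3−W1 = (-370, 140, +5.21).
Determinant of the coordinate differences = (-135)·140 − (-370)·(-260) = -115100.
∂h/∂x = [(-1.55)·140 − (+5.21)·(-260)] / -115100 = -0.009884
∂h/∂y = [(-135)·(+5.21) − (-370)·(-1.55)] / -115100 = +0.01109
|∇h| = √(-0.009884² + 0.01109²) = 0.01486
Seepage velocity v = K·i/n = 0.59 × 0.01486 / 0.22 = 0.03985 m/day.
t = 500 / 0.03985 = 1.255e+04 days = 34.4 years.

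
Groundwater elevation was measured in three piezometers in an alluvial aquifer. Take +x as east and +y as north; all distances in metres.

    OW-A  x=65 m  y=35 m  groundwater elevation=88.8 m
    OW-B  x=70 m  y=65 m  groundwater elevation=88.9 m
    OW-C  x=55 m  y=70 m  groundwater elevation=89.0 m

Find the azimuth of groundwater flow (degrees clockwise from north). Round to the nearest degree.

129°

Differences from OW-A: to OW-B (Δx, Δy, Δh) = (5, 30, +0.1); to OW-C = (-10, 35, +0.2).
Solve a·Δx + b·Δy = Δh: det = 5·35 − (-10)·30 = 475.
∂h/∂x = [(+0.1)·35 − (+0.2)·30] / 475 = -0.005263
∂h/∂y = [5·(+0.2) − (-10)·(+0.1)] / 475 = +0.004211
Flow direction (−∇h) has components (+0.005263 E, -0.004211 N).
Azimuth = atan2(E, N) = atan2(+0.005263, -0.004211) = 128.7° ≈ 129°.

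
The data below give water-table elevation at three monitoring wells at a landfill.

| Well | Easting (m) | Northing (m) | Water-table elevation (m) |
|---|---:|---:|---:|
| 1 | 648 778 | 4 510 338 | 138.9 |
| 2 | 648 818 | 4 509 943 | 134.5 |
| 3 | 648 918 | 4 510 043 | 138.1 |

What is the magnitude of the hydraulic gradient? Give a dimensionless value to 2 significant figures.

0.026

Differences from 1: to 2 (Δx, Δy, Δh) = (40, -395, -4.4); to 3 = (140, -295, -0.8).
Solve a·Δx + b·Δy = Δh: det = 40·(-295) − 140·(-395) = 43500.
∂h/∂x = [(-4.4)·(-295) − (-0.8)·(-395)] / 43500 = +0.02257
∂h/∂y = [40·(-0.8) − 140·(-4.4)] / 43500 = +0.01343
|∇h| = √(0.02257² + 0.01343²) = 0.02626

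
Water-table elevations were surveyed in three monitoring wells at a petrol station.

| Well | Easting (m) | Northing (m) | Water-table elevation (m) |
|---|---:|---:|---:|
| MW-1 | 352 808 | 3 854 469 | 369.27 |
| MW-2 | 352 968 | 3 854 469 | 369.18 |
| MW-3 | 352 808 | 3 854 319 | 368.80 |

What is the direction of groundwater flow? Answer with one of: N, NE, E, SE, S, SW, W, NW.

∂h/∂x = (369.18 − 369.27) / (352968 − 352808) = -0.0005625
∂h/∂y = (368.80 − 369.27) / (3854319 − 3854469) = +0.003133
Flow = −∇h = (+0.0005625 east, -0.003133 north), which points south.

S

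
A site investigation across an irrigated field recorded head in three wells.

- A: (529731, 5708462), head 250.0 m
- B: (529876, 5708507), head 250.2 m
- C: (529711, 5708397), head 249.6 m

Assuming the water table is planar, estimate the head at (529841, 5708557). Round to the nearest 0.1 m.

250.5 m

Taking A as reference: B−A = (145, 45, +0.2); C−A = (-20, -65, -0.4).
Determinant of the coordinate differences = 145·(-65) − (-20)·45 = -8525.
∂h/∂x = [(+0.2)·(-65) − (-0.4)·45] / -8525 = -0.0005865
∂h/∂y = [145·(-0.4) − (-20)·(+0.2)] / -8525 = +0.006334
h(529841, 5708557) = 250.0 + (-0.0005865)·(110) + (+0.006334)·(95) = 250.0 -0.065 +0.602 = 250.537 m.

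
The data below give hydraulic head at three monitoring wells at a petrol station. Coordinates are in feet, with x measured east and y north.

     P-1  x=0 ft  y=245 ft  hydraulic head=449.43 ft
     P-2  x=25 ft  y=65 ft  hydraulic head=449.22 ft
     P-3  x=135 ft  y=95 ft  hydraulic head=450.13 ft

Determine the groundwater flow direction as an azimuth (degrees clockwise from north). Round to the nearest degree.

254°

Differences from P-1: to P-2 (Δx, Δy, Δh) = (25, -180, -0.21); to P-3 = (135, -150, +0.70).
Solve a·Δx + b·Δy = Δh: det = 25·(-150) − 135·(-180) = 20550.
∂h/∂x = [(-0.21)·(-150) − (+0.70)·(-180)] / 20550 = +0.007664
∂h/∂y = [25·(+0.70) − 135·(-0.21)] / 20550 = +0.002231
Flow direction (−∇h) has components (-0.007664 E, -0.002231 N).
Azimuth = atan2(E, N) = atan2(-0.007664, -0.002231) = 253.8° ≈ 254°.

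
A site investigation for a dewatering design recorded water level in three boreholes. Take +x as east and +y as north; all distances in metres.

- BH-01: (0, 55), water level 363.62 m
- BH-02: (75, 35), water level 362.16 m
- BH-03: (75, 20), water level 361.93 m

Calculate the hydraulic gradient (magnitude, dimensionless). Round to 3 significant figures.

Three-point gradient (reference BH-01): Δ to BH-02 = (75, -20, -1.46), Δ to BH-03 = (75, -35, -1.69).
∂h/∂x = -0.01538, ∂h/∂y = +0.01533 (det = -1125).
|∇h| = √(-0.01538² + 0.01533²) = 0.02172

0.0217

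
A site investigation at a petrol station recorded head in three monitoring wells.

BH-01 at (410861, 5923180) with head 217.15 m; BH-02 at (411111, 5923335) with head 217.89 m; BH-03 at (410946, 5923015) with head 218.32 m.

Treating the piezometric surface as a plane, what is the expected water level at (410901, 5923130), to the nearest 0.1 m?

217.6 m

Taking BH-01 as reference: BH-02−BH-01 = (250, 155, +0.74); BH-03−BH-01 = (85, -165, +1.17).
Solve a·Δx + b·Δy = Δh: det = 250·(-165) − 85·155 = -54425.
∂h/∂x = [(+0.74)·(-165) − (+1.17)·155] / -54425 = +0.005576
∂h/∂y = [250·(+1.17) − 85·(+0.74)] / -54425 = -0.004219
h(410901, 5923130) = 217.15 + (+0.005576)·(40) + (-0.004219)·(-50) = 217.15 +0.223 +0.211 = 217.584 m.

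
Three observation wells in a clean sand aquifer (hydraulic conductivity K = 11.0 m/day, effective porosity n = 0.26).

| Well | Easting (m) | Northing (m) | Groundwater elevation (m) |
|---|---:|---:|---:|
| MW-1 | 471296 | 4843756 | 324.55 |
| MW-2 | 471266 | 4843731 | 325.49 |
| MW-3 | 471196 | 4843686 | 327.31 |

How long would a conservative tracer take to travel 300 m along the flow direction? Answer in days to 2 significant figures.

240 days

Taking MW-1 as reference: MW-2−MW-1 = (-30, -25, +0.94); MW-3−MW-1 = (-100, -70, +2.76).
Solve a·Δx + b·Δy = Δh: det = (-30)·(-70) − (-100)·(-25) = -400.
∂h/∂x = [(+0.94)·(-70) − (+2.76)·(-25)] / -400 = -0.008000
∂h/∂y = [(-30)·(+2.76) − (-100)·(+0.94)] / -400 = -0.02800
|∇h| = √(-0.008000² + -0.02800²) = 0.02912
Seepage velocity v = K·i/n = 11.0 × 0.02912 / 0.26 = 1.232 m/day.
t = 300 / 1.232 = 243.5 days.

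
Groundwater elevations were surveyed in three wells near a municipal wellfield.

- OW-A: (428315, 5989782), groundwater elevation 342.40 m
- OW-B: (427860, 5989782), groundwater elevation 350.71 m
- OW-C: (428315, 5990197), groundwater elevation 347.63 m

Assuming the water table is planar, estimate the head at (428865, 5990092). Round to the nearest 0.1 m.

336.3 m

∂h/∂x = (350.71 − 342.40) / (427860 − 428315) = -0.01826
∂h/∂y = (347.63 − 342.40) / (5990197 − 5989782) = +0.01260
h(428865, 5990092) = 342.40 + (-0.01826)·(550) + (+0.01260)·(310) = 342.40 -10.045 +3.907 = 336.262 m.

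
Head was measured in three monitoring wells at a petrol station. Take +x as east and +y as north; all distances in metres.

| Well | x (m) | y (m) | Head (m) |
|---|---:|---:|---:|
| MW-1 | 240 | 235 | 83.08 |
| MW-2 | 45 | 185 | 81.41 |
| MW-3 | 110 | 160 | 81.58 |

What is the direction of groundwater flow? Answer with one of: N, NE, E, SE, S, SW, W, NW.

Taking MW-1 as reference: MW-2−MW-1 = (-195, -50, -1.67); MW-3−MW-1 = (-130, -75, -1.50).
Determinant of the coordinate differences = (-195)·(-75) − (-130)·(-50) = 8125.
∂h/∂x = [(-1.67)·(-75) − (-1.50)·(-50)] / 8125 = +0.006185
∂h/∂y = [(-195)·(-1.50) − (-130)·(-1.67)] / 8125 = +0.009280
Flow = −∇h = (-0.006185 east, -0.009280 north), which points southwest.

SW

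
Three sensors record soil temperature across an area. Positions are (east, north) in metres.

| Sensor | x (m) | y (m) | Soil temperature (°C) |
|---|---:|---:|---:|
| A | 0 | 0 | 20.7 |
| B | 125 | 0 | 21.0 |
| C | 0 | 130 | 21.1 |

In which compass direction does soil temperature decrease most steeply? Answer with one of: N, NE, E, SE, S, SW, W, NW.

∂T/∂x = (21.0 − 20.7) / (125 − 0) = +0.002400
∂T/∂y = (21.1 − 20.7) / (130 − 0) = +0.003077
Steepest decrease is along −∇f = (-0.002400 E, -0.003077 N) → southwest.

SW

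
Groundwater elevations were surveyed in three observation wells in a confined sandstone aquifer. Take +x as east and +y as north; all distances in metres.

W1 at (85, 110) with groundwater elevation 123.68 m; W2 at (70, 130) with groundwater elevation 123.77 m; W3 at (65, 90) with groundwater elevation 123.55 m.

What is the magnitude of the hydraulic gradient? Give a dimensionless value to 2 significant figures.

Three-point gradient (reference W1): Δ to W2 = (-15, 20, +0.09), Δ to W3 = (-20, -20, -0.13).
∂h/∂x = +0.001143, ∂h/∂y = +0.005357 (det = 700).
|∇h| = √(0.001143² + 0.005357²) = 0.005478

0.0055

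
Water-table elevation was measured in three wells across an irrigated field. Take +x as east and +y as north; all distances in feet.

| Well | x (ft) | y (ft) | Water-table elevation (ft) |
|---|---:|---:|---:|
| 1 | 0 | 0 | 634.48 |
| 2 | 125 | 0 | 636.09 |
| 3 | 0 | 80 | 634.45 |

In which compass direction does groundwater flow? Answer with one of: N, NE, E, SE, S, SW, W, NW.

W

∂h/∂x = (636.09 − 634.48) / (125 − 0) = +0.01288
∂h/∂y = (634.45 − 634.48) / (80 − 0) = -0.0003750
Flow = −∇h = (-0.01288 east, +0.0003750 north), which points west.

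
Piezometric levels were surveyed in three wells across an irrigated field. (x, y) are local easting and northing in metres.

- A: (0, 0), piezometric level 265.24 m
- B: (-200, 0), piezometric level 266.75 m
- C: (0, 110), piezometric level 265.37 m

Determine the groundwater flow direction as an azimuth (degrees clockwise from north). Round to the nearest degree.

099°

∂h/∂x = (266.75 − 265.24) / (-200 − 0) = -0.007550
∂h/∂y = (265.37 − 265.24) / (110 − 0) = +0.001182
Flow direction (−∇h) has components (+0.007550 E, -0.001182 N).
Azimuth = atan2(E, N) = atan2(+0.007550, -0.001182) = 98.9° ≈ 099°.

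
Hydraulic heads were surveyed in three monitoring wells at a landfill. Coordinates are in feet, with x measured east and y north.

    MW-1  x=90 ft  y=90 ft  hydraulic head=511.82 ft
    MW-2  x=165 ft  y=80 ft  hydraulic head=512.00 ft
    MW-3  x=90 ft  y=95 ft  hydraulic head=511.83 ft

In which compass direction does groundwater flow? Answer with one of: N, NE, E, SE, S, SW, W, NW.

With h = a·x + b·y + c and MW-1 as origin, the differences give:
  75·a + (-10)·b = +0.18
  0·a + 5·b = +0.01
Eliminate b (×5 and ×(-10), subtract): 375·a = 1.000 → a = ∂h/∂x = +0.002667
Back-substitute: b = ∂h/∂y = +0.002000.
Flow = −∇h = (-0.002667 east, -0.002000 north), which points southwest.

SW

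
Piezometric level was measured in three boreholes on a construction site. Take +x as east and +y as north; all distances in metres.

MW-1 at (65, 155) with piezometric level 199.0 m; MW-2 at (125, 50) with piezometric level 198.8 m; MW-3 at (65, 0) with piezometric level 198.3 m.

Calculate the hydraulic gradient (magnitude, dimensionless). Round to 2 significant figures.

Taking MW-1 as reference: MW-2−MW-1 = (60, -105, -0.2); MW-3−MW-1 = (0, -155, -0.7).
Determinant of the coordinate differences = 60·(-155) − 0·(-105) = -9300.
∂h/∂x = [(-0.2)·(-155) − (-0.7)·(-105)] / -9300 = +0.004570
∂h/∂y = [60·(-0.7) − 0·(-0.2)] / -9300 = +0.004516
|∇h| = √(0.004570² + 0.004516²) = 0.006425

0.0064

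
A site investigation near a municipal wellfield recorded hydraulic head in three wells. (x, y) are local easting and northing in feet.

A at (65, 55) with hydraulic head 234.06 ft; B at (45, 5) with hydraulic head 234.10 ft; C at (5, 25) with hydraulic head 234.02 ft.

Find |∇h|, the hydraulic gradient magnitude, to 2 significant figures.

0.0019

With h = a·x + b·y + c and A as origin, the differences give:
  (-20)·a + (-50)·b = +0.04
  (-60)·a + (-30)·b = -0.04
Eliminate b (×(-30) and ×(-50), subtract): -2400·a = -3.200 → a = ∂h/∂x = +0.001333
Back-substitute: b = ∂h/∂y = -0.001333.
|∇h| = √(0.001333² + -0.001333²) = 0.001885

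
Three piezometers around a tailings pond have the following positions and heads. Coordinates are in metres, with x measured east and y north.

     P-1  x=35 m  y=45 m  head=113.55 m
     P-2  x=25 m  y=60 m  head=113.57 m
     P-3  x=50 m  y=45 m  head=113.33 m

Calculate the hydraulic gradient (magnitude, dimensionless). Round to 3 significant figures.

Differences from P-1: to P-2 (Δx, Δy, Δh) = (-10, 15, +0.02); to P-3 = (15, 0, -0.22).
Solve a·Δx + b·Δy = Δh: det = (-10)·0 − 15·15 = -225.
∂h/∂x = [(+0.02)·0 − (-0.22)·15] / -225 = -0.01467
∂h/∂y = [(-10)·(-0.22) − 15·(+0.02)] / -225 = -0.008444
|∇h| = √(-0.01467² + -0.008444²) = 0.01693

0.0169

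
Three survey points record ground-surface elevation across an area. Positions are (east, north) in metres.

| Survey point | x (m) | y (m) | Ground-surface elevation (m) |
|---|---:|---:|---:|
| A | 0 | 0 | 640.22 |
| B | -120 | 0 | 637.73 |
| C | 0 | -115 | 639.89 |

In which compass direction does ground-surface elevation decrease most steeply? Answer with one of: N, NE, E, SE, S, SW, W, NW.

∂z/∂x = (637.73 − 640.22) / (-120 − 0) = +0.02075
∂z/∂y = (639.89 − 640.22) / (-115 − 0) = +0.002870
Steepest decrease is along −∇f = (-0.02075 E, -0.002870 N) → west.

W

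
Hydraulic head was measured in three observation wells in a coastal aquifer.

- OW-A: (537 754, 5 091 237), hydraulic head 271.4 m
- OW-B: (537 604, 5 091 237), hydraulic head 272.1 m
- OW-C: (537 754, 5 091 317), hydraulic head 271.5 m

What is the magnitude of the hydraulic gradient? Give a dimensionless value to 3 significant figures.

0.00483

∂h/∂x = (272.1 − 271.4) / (537604 − 537754) = -0.004667
∂h/∂y = (271.5 − 271.4) / (5091317 − 5091237) = +0.001250
|∇h| = √(-0.004667² + 0.001250²) = 0.004831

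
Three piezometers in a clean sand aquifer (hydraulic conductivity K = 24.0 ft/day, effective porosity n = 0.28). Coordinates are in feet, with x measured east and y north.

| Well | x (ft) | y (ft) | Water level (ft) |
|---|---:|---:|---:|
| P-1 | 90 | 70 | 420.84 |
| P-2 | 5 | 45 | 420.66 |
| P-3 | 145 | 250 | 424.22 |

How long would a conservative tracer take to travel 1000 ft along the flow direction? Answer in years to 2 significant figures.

Differences from P-1: to P-2 (Δx, Δy, Δh) = (-85, -25, -0.18); to P-3 = (55, 180, +3.38).
Determinant of the coordinate differences = (-85)·180 − 55·(-25) = -13925.
∂h/∂x = [(-0.18)·180 − (+3.38)·(-25)] / -13925 = -0.003741
∂h/∂y = [(-85)·(+3.38) − 55·(-0.18)] / -13925 = +0.01992
|∇h| = √(-0.003741² + 0.01992²) = 0.02027
Seepage velocity v = K·i/n = 24.0 × 0.02027 / 0.28 = 1.737 ft/day.
t = 1000 / 1.737 = 575.7 days = 1.58 years.

1.6 years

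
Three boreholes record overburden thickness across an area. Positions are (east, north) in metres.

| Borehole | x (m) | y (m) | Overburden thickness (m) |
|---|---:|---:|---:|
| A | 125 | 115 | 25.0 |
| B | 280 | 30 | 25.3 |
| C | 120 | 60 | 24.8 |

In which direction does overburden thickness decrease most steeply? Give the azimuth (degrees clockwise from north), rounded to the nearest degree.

229°

Differences from A: to B (Δx, Δy, Δh) = (155, -85, +0.3); to C = (-5, -55, -0.2).
Solve a·Δx + b·Δy = Δd: det = 155·(-55) − (-5)·(-85) = -8950.
∂d/∂x = [(+0.3)·(-55) − (-0.2)·(-85)] / -8950 = +0.003743
∂d/∂y = [155·(-0.2) − (-5)·(+0.3)] / -8950 = +0.003296
Steepest decrease is along −∇f: components (-0.003743 E, -0.003296 N).
Azimuth = atan2(-0.003743, -0.003296) = 228.6° ≈ 229°.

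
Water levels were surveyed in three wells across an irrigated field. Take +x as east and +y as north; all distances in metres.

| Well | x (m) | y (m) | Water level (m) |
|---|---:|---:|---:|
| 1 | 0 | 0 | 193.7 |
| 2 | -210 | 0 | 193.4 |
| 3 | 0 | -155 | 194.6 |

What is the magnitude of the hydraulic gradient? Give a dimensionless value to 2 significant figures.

∂h/∂x = (193.4 − 193.7) / (-210 − 0) = +0.001429
∂h/∂y = (194.6 − 193.7) / (-155 − 0) = -0.005806
|∇h| = √(0.001429² + -0.005806²) = 0.005979

0.0060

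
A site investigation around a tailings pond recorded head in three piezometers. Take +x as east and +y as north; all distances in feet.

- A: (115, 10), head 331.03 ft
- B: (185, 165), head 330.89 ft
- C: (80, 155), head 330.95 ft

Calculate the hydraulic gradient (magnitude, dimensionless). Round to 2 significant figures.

0.00084

Differences from A: to B (Δx, Δy, Δh) = (70, 155, -0.14); to C = (-35, 145, -0.08).
Solve a·Δx + b·Δy = Δh: det = 70·145 − (-35)·155 = 15575.
∂h/∂x = [(-0.14)·145 − (-0.08)·155] / 15575 = -0.0005072
∂h/∂y = [70·(-0.08) − (-35)·(-0.14)] / 15575 = -0.0006742
|∇h| = √(-0.0005072² + -0.0006742²) = 0.0008437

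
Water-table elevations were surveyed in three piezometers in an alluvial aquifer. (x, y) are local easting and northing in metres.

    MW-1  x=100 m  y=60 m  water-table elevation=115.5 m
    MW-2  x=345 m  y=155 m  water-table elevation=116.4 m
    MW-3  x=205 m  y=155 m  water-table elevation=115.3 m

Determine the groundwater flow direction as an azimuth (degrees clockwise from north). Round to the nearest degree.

324°

Three-point gradient (reference MW-1): Δ to MW-2 = (245, 95, +0.9), Δ to MW-3 = (105, 95, -0.2).
∂h/∂x = +0.007857, ∂h/∂y = -0.01079 (det = 13300).
Flow direction (−∇h) has components (-0.007857 E, +0.01079 N).
Azimuth = atan2(E, N) = atan2(-0.007857, +0.01079) = 323.9° ≈ 324°.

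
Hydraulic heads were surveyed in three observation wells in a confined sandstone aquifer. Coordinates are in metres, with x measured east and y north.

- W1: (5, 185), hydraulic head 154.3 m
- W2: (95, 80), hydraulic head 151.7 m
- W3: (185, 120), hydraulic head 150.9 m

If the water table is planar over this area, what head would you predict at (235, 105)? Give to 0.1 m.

Differences from W1: to W2 (Δx, Δy, Δh) = (90, -105, -2.6); to W3 = (180, -65, -3.4).
Solve a·Δx + b·Δy = Δh: det = 90·(-65) − 180·(-105) = 13050.
∂h/∂x = [(-2.6)·(-65) − (-3.4)·(-105)] / 13050 = -0.01441
∂h/∂y = [90·(-3.4) − 180·(-2.6)] / 13050 = +0.01241
h(235, 105) = 154.3 + (-0.01441)·(230) + (+0.01241)·(-80) = 154.3 -3.313 -0.993 = 149.993 m.

150.0 m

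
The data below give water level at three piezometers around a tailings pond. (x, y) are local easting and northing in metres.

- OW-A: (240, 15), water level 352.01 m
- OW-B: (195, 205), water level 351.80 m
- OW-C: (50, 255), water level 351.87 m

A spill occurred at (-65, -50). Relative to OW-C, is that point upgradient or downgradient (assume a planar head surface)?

With h = a·x + b·y + c and OW-A as origin, the differences give:
  (-45)·a + 190·b = -0.21
  (-190)·a + 240·b = -0.14
Eliminate b (×240 and ×190, subtract): 25300·a = -23.800 → a = ∂h/∂x = -0.0009407
Back-substitute: b = ∂h/∂y = -0.001328.
Head at (-65, -50) = 352.01 + (-0.0009407)·(-305) + (-0.001328)·(-65) = 352.38 m.
That is higher than the 351.87 m at OW-C, so the point is upgradient.

upgradient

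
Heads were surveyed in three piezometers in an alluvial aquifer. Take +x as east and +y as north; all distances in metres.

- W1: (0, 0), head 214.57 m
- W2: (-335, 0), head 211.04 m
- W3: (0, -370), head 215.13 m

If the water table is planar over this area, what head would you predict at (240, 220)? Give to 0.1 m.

216.8 m

∂h/∂x = (211.04 − 214.57) / (-335 − 0) = +0.01054
∂h/∂y = (215.13 − 214.57) / (-370 − 0) = -0.001514
h(240, 220) = 214.57 + (+0.01054)·(240) + (-0.001514)·(220) = 214.57 +2.529 -0.333 = 216.766 m.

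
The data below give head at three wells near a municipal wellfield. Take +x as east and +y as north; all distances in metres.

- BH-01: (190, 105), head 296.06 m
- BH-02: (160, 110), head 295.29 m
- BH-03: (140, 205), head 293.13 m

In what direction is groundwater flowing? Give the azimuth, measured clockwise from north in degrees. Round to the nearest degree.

Three-point gradient (reference BH-01): Δ to BH-02 = (-30, 5, -0.77), Δ to BH-03 = (-50, 100, -2.93).
∂h/∂x = +0.02267, ∂h/∂y = -0.01796 (det = -2750).
Flow direction (−∇h) has components (-0.02267 E, +0.01796 N).
Azimuth = atan2(E, N) = atan2(-0.02267, +0.01796) = 308.4° ≈ 308°.

308°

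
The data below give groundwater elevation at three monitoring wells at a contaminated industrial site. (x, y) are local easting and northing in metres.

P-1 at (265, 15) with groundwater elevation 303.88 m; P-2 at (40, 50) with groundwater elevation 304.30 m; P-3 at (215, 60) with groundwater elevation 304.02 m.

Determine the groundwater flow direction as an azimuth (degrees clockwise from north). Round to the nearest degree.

127°

Taking P-1 as reference: P-2−P-1 = (-225, 35, +0.42); P-3−P-1 = (-50, 45, +0.14).
Determinant of the coordinate differences = (-225)·45 − (-50)·35 = -8375.
∂h/∂x = [(+0.42)·45 − (+0.14)·35] / -8375 = -0.001672
∂h/∂y = [(-225)·(+0.14) − (-50)·(+0.42)] / -8375 = +0.001254
Flow direction (−∇h) has components (+0.001672 E, -0.001254 N).
Azimuth = atan2(E, N) = atan2(+0.001672, -0.001254) = 126.9° ≈ 127°.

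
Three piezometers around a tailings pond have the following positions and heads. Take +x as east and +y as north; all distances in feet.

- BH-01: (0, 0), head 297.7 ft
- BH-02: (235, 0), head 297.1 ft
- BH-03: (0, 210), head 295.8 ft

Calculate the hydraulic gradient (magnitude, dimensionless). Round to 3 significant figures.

∂h/∂x = (297.1 − 297.7) / (235 − 0) = -0.002553
∂h/∂y = (295.8 − 297.7) / (210 − 0) = -0.009048
|∇h| = √(-0.002553² + -0.009048²) = 0.009401

0.00940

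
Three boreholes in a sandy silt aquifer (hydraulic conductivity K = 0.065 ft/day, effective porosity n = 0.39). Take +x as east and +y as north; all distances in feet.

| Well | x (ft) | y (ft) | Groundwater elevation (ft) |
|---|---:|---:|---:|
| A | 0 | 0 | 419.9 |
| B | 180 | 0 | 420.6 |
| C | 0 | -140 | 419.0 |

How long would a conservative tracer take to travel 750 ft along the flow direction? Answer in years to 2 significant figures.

1600 years

∂h/∂x = (420.6 − 419.9) / (180 − 0) = +0.003889
∂h/∂y = (419.0 − 419.9) / (-140 − 0) = +0.006429
|∇h| = √(0.003889² + 0.006429²) = 0.007514
Seepage velocity v = K·i/n = 0.065 × 0.007514 / 0.39 = 0.001252 ft/day.
t = 750 / 0.001252 = 5.99e+05 days = 1.64e+03 years.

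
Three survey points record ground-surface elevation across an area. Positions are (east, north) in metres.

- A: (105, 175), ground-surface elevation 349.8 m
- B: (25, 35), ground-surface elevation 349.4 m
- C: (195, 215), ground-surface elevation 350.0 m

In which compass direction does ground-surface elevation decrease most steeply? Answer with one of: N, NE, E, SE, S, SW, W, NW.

SW

Differences from A: to B (Δx, Δy, Δh) = (-80, -140, -0.4); to C = (90, 40, +0.2).
Solve a·Δx + b·Δy = Δz: det = (-80)·40 − 90·(-140) = 9400.
∂z/∂x = [(-0.4)·40 − (+0.2)·(-140)] / 9400 = +0.001277
∂z/∂y = [(-80)·(+0.2) − 90·(-0.4)] / 9400 = +0.002128
Steepest decrease is along −∇f = (-0.001277 E, -0.002128 N) → southwest.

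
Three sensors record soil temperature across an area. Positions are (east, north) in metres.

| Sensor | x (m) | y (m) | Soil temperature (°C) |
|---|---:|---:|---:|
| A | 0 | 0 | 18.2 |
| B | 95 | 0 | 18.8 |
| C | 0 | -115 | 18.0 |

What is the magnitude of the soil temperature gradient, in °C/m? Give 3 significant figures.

∂T/∂x = (18.8 − 18.2) / (95 − 0) = +0.006316
∂T/∂y = (18.0 − 18.2) / (-115 − 0) = +0.001739
|∇f| = √(0.006316² + 0.001739²) = 0.006551 °C/m

0.00655 °C/m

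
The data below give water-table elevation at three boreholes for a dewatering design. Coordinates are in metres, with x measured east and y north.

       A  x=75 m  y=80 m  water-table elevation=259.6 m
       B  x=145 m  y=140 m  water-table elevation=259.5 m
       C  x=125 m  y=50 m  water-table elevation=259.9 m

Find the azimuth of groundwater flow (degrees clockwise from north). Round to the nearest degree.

330°

Three-point gradient (reference A): Δ to B = (70, 60, -0.1), Δ to C = (50, -30, +0.3).
∂h/∂x = +0.002941, ∂h/∂y = -0.005098 (det = -5100).
Flow direction (−∇h) has components (-0.002941 E, +0.005098 N).
Azimuth = atan2(E, N) = atan2(-0.002941, +0.005098) = 330.0° ≈ 330°.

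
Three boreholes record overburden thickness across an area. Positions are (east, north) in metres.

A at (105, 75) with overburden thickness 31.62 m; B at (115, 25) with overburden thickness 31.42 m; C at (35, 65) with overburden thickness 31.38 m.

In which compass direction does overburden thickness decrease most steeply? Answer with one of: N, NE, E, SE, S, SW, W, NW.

With d = a·x + b·y + c and A as origin, the differences give:
  10·a + (-50)·b = -0.20
  (-70)·a + (-10)·b = -0.24
Eliminate b (×(-10) and ×(-50), subtract): -3600·a = -10.000 → a = ∂d/∂x = +0.002778
Back-substitute: b = ∂d/∂y = +0.004556.
Steepest decrease is along −∇f = (-0.002778 E, -0.004556 N) → southwest.

SW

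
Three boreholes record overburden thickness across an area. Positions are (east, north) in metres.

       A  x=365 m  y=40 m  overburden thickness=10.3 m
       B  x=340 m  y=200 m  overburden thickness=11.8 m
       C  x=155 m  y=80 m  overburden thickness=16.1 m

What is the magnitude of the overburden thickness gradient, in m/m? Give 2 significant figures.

0.027 m/m

Taking A as reference: B−A = (-25, 160, +1.5); C−A = (-210, 40, +5.8).
Determinant of the coordinate differences = (-25)·40 − (-210)·160 = 32600.
∂d/∂x = [(+1.5)·40 − (+5.8)·160] / 32600 = -0.02663
∂d/∂y = [(-25)·(+5.8) − (-210)·(+1.5)] / 32600 = +0.005215
|∇f| = √(-0.02663² + 0.005215²) = 0.02714 m/m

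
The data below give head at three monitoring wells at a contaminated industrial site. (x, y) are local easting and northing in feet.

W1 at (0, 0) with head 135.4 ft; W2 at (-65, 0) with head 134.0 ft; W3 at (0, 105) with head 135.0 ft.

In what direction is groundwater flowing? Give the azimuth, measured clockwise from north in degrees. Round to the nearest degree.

280°

∂h/∂x = (134.0 − 135.4) / (-65 − 0) = +0.02154
∂h/∂y = (135.0 − 135.4) / (105 − 0) = -0.003810
Flow direction (−∇h) has components (-0.02154 E, +0.003810 N).
Azimuth = atan2(E, N) = atan2(-0.02154, +0.003810) = 280.0° ≈ 280°.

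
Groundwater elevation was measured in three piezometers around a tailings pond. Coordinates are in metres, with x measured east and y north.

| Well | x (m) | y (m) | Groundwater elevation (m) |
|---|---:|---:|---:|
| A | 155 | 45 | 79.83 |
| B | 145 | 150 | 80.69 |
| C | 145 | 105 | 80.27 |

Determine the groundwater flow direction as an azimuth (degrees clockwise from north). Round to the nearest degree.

Taking A as reference: B−A = (-10, 105, +0.86); C−A = (-10, 60, +0.44).
Solve a·Δx + b·Δy = Δh: det = (-10)·60 − (-10)·105 = 450.
∂h/∂x = [(+0.86)·60 − (+0.44)·105] / 450 = +0.01200
∂h/∂y = [(-10)·(+0.44) − (-10)·(+0.86)] / 450 = +0.009333
Flow direction (−∇h) has components (-0.01200 E, -0.009333 N).
Azimuth = atan2(E, N) = atan2(-0.01200, -0.009333) = 232.1° ≈ 232°.

232°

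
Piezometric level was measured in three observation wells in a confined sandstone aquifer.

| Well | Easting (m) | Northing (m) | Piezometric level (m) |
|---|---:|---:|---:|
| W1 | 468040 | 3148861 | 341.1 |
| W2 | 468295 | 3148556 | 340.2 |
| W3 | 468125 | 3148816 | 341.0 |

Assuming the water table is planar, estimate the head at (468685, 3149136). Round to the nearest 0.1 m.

342.5 m

Differences from W1: to W2 (Δx, Δy, Δh) = (255, -305, -0.9); to W3 = (85, -45, -0.1).
Determinant of the coordinate differences = 255·(-45) − 85·(-305) = 14450.
∂h/∂x = [(-0.9)·(-45) − (-0.1)·(-305)] / 14450 = +0.0006920
∂h/∂y = [255·(-0.1) − 85·(-0.9)] / 14450 = +0.003529
h(468685, 3149136) = 341.1 + (+0.0006920)·(645) + (+0.003529)·(275) = 341.1 +0.446 +0.971 = 342.517 m.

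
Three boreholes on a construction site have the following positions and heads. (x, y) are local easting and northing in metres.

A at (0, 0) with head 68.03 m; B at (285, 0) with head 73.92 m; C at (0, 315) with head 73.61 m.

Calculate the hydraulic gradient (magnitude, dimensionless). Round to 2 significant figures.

∂h/∂x = (73.92 − 68.03) / (285 − 0) = +0.02067
∂h/∂y = (73.61 − 68.03) / (315 − 0) = +0.01771
|∇h| = √(0.02067² + 0.01771²) = 0.02722

0.027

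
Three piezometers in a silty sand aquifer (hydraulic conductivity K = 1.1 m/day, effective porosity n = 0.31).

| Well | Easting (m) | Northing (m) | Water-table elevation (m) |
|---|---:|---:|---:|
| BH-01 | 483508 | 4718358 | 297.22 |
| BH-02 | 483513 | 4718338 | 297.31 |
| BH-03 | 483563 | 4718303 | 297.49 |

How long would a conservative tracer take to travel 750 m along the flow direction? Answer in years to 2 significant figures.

130 years

Taking BH-01 as reference: BH-02−BH-01 = (5, -20, +0.09); BH-03−BH-01 = (55, -55, +0.27).
Determinant of the coordinate differences = 5·(-55) − 55·(-20) = 825.
∂h/∂x = [(+0.09)·(-55) − (+0.27)·(-20)] / 825 = +0.0005455
∂h/∂y = [5·(+0.27) − 55·(+0.09)] / 825 = -0.004364
|∇h| = √(0.0005455² + -0.004364²) = 0.004398
Seepage velocity v = K·i/n = 1.1 × 0.004398 / 0.31 = 0.01561 m/day.
t = 750 / 0.01561 = 4.805e+04 days = 132 years.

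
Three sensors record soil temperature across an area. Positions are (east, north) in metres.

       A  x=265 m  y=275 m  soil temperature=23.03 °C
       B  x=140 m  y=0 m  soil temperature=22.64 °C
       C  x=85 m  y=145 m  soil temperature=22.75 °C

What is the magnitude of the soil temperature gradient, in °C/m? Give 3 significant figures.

0.00132 °C/m

Three-point gradient (reference A): Δ to B = (-125, -275, -0.39), Δ to C = (-180, -130, -0.28).
∂T/∂x = +0.0007910, ∂T/∂y = +0.001059 (det = -33250).
|∇f| = √(0.0007910² + 0.001059²) = 0.001322 °C/m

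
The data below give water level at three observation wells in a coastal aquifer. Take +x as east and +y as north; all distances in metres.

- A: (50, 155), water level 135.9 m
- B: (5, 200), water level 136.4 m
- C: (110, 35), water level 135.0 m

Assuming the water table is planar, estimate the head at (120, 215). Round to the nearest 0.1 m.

Three-point gradient (reference A): Δ to B = (-45, 45, +0.5), Δ to C = (60, -120, -0.9).
∂h/∂x = -0.007222, ∂h/∂y = +0.003889 (det = 2700).
h(120, 215) = 135.9 + (-0.007222)·(70) + (+0.003889)·(60) = 135.9 -0.506 +0.233 = 135.628 m.

135.6 m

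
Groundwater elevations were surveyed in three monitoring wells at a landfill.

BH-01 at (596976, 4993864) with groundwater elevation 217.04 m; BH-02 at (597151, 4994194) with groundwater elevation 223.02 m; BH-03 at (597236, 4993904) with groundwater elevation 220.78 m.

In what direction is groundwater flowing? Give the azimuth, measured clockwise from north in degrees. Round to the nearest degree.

228°

With h = a·x + b·y + c and BH-01 as origin, the differences give:
  175·a + 330·b = +5.98
  260·a + 40·b = +3.74
Eliminate b (×40 and ×330, subtract): -78800·a = -995.000 → a = ∂h/∂x = +0.01263
Back-substitute: b = ∂h/∂y = +0.01143.
Flow direction (−∇h) has components (-0.01263 E, -0.01143 N).
Azimuth = atan2(E, N) = atan2(-0.01263, -0.01143) = 227.9° ≈ 228°.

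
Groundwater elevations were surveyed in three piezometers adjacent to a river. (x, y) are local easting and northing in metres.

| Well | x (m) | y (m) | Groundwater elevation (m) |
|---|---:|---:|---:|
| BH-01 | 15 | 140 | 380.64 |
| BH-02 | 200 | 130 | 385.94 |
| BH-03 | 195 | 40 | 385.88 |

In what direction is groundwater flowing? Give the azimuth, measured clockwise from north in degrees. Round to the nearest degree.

Taking BH-01 as reference: BH-02−BH-01 = (185, -10, +5.30); BH-03−BH-01 = (180, -100, +5.24).
Determinant of the coordinate differences = 185·(-100) − 180·(-10) = -16700.
∂h/∂x = [(+5.30)·(-100) − (+5.24)·(-10)] / -16700 = +0.02860
∂h/∂y = [185·(+5.24) − 180·(+5.30)] / -16700 = -0.0009222
Flow direction (−∇h) has components (-0.02860 E, +0.0009222 N).
Azimuth = atan2(E, N) = atan2(-0.02860, +0.0009222) = 271.8° ≈ 272°.

272°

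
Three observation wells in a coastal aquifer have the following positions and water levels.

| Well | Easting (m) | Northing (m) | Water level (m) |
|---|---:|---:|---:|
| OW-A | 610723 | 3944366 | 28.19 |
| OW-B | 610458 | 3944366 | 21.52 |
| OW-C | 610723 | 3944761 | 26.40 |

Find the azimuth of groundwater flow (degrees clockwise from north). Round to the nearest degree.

∂h/∂x = (21.52 − 28.19) / (610458 − 610723) = +0.02517
∂h/∂y = (26.40 − 28.19) / (3944761 − 3944366) = -0.004532
Flow direction (−∇h) has components (-0.02517 E, +0.004532 N).
Azimuth = atan2(E, N) = atan2(-0.02517, +0.004532) = 280.2° ≈ 280°.

280°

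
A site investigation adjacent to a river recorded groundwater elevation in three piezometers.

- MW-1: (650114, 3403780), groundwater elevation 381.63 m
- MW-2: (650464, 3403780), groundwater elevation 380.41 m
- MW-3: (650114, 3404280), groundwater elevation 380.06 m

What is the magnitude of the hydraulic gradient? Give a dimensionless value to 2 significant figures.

0.0047

∂h/∂x = (380.41 − 381.63) / (650464 − 650114) = -0.003486
∂h/∂y = (380.06 − 381.63) / (3404280 − 3403780) = -0.003140
|∇h| = √(-0.003486² + -0.003140²) = 0.004692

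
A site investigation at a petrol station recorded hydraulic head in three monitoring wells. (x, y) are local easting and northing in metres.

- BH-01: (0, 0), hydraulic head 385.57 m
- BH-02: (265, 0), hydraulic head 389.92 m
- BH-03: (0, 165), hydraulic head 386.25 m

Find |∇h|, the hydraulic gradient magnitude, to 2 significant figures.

∂h/∂x = (389.92 − 385.57) / (265 − 0) = +0.01642
∂h/∂y = (386.25 − 385.57) / (165 − 0) = +0.004121
|∇h| = √(0.01642² + 0.004121²) = 0.01693

0.017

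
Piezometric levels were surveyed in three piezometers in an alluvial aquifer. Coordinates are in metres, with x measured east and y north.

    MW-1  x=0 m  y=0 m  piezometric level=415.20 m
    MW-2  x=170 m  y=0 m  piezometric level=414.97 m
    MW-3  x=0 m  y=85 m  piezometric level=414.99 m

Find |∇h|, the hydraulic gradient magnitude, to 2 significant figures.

∂h/∂x = (414.97 − 415.20) / (170 − 0) = -0.001353
∂h/∂y = (414.99 − 415.20) / (85 − 0) = -0.002471
|∇h| = √(-0.001353² + -0.002471²) = 0.002817

0.0028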